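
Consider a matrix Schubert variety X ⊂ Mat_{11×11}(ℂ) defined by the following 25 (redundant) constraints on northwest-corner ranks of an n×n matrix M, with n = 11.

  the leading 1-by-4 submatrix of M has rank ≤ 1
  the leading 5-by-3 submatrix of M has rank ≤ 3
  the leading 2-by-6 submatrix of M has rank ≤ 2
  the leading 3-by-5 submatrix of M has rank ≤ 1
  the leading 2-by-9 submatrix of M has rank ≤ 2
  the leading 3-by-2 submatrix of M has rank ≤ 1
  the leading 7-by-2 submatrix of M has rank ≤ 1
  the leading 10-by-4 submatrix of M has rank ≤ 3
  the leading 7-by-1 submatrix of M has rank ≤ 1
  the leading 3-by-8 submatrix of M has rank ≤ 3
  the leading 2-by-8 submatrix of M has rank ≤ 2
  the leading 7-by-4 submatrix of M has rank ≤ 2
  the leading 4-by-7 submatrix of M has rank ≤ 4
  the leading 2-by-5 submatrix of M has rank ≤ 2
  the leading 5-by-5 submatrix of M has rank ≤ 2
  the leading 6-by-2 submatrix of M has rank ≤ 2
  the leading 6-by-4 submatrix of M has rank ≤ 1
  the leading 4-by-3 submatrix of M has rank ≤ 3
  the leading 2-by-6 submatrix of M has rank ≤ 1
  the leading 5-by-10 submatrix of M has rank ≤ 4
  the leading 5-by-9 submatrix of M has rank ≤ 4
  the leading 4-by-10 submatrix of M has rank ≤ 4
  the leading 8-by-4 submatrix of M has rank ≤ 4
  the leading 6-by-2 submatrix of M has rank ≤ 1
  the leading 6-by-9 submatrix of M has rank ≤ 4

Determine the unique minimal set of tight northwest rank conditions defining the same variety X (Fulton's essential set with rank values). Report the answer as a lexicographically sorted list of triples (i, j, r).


Propagating the 25 rank bounds to every northwest block:

  R[1]: 1 1 1 1 1 1 1 1 1 1 1
  R[2]: 1 1 1 1 1 1 2 2 2 2 2
  R[3]: 1 1 1 1 1 2 3 3 3 3 3
  R[4]: 1 1 1 1 2 3 4 4 4 4 4
  R[5]: 1 1 1 1 2 3 4 4 4 4 5
  R[6]: 1 1 1 1 2 3 4 4 4 5 6
  R[7]: 1 1 2 2 3 4 5 5 5 6 7
  R[8]: 1 2 3 3 4 5 6 6 6 7 8
  R[9]: 1 2 3 3 4 5 6 7 7 8 9
  R[10]: 1 2 3 3 4 5 6 7 8 9 10
  R[11]: 1 2 3 4 5 6 7 8 9 10 11

reading off 1-entries of Δ²R: w = (1, 7, 6, 5, 11, 10, 3, 2, 8, 9, 4).

ℓ(w)=26; the 7 essential cells (i,j,r):

[(2, 6, 1), (3, 5, 1), (5, 10, 4), (6, 4, 1), (6, 9, 4), (7, 2, 1), (10, 4, 3)]


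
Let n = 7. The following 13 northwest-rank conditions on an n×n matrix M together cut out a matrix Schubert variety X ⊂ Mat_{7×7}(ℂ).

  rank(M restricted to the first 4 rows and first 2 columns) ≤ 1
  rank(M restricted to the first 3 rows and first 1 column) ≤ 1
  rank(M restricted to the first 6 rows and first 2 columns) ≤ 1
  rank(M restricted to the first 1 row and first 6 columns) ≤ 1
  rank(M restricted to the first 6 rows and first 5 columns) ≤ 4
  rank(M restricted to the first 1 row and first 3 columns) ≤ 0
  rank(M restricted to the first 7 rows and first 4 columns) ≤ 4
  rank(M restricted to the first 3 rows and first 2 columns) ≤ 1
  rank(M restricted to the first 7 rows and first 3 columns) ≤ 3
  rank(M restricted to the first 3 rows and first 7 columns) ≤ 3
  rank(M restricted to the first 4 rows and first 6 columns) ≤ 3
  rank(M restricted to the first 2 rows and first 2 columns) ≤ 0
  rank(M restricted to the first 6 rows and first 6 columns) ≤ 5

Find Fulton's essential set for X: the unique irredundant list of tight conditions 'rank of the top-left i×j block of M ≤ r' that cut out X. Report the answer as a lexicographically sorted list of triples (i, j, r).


Reconstructing r_w from the 13 given conditions:

  i=1: 0 0 0 1 1 1 1
  i=2: 0 0 1 2 2 2 2
  i=3: 1 1 2 3 3 3 3
  i=4: 1 1 2 3 3 3 4
  i=5: 1 1 2 3 4 4 5
  i=6: 1 1 2 3 4 5 6
  i=7: 1 2 3 4 5 6 7

hence w(1..7) = (4, 3, 1, 7, 5, 6, 2).

4 SE-corners of the 10-cell Rothe diagram give Ess(w):

[(1, 3, 0), (2, 2, 0), (4, 6, 3), (6, 2, 1)]


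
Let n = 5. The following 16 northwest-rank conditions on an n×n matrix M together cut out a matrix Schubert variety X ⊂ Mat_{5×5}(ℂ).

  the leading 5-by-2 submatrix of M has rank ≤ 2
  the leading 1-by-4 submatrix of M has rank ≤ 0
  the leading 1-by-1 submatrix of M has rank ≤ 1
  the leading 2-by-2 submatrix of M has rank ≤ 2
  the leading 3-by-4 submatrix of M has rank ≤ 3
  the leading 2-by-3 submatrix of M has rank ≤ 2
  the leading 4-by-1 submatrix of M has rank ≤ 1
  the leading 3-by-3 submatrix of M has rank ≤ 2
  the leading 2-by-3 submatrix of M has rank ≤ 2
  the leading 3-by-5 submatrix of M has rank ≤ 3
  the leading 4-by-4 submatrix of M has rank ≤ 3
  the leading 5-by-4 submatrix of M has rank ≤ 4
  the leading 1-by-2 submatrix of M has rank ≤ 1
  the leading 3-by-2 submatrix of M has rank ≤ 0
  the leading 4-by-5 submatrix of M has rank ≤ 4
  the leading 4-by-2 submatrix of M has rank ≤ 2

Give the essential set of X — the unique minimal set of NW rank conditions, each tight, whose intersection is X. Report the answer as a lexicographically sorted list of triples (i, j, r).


The tightest implied rank at each (i,j), from the 16 conditions:

  0  0  0  0  1
  0  0  1  1  2
  0  0  1  2  3
  1  1  2  3  4
  1  2  3  4  5

reading off 1-entries of Δ²R: w = (5, 3, 4, 1, 2).

|D(w)|=8, |Ess(w)|=2:

[(1, 4, 0), (3, 2, 0)]


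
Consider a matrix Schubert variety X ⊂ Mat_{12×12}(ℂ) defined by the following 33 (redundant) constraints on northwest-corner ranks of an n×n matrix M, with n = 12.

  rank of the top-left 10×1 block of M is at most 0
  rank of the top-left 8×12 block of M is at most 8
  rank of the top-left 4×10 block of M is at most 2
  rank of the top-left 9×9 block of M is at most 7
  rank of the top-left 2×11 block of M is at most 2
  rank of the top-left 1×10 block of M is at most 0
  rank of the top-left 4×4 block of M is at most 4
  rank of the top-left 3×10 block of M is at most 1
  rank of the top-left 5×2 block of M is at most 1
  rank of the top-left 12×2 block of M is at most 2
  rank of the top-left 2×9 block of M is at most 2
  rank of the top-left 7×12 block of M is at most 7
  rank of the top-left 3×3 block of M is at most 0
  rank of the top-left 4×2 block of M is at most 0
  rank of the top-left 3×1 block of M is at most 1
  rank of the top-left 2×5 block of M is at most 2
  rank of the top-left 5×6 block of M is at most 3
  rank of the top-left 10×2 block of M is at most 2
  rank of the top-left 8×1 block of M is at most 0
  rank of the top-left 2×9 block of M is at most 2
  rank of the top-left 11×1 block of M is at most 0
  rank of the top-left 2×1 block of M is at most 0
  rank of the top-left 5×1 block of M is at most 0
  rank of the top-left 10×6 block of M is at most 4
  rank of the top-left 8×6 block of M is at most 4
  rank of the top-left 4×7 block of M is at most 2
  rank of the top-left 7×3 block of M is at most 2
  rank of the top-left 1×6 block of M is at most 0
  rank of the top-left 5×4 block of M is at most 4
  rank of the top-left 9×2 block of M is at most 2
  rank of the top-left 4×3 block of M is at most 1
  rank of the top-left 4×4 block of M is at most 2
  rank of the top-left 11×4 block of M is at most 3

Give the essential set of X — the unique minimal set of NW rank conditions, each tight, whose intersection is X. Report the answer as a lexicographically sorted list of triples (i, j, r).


The tightest implied rank at each (i,j), from the 33 conditions:

  R[1]: 0 | 0 | 0 | 0 | 0 | 0 | 0 | 0 | 0 | 0 | 1 | 1
  R[2]: 0 | 0 | 0 | 1 | 1 | 1 | 1 | 1 | 1 | 1 | 2 | 2
  R[3]: 0 | 0 | 0 | 1 | 1 | 1 | 1 | 1 | 1 | 1 | 2 | 3
  R[4]: 0 | 0 | 1 | 2 | 2 | 2 | 2 | 2 | 2 | 2 | 3 | 4
  R[5]: 0 | 1 | 2 | 3 | 3 | 3 | 3 | 3 | 3 | 3 | 4 | 5
  R[6]: 0 | 1 | 2 | 3 | 4 | 4 | 4 | 4 | 4 | 4 | 5 | 6
  R[7]: 0 | 1 | 2 | 3 | 4 | 4 | 5 | 5 | 5 | 5 | 6 | 7
  R[8]: 0 | 1 | 2 | 3 | 4 | 4 | 5 | 6 | 6 | 6 | 7 | 8
  R[9]: 0 | 1 | 2 | 3 | 4 | 4 | 5 | 6 | 7 | 7 | 8 | 9
  R[10]: 0 | 1 | 2 | 3 | 4 | 4 | 5 | 6 | 7 | 8 | 9 | 10
  R[11]: 0 | 1 | 2 | 3 | 4 | 5 | 6 | 7 | 8 | 9 | 10 | 11
  R[12]: 1 | 2 | 3 | 4 | 5 | 6 | 7 | 8 | 9 | 10 | 11 | 12

giving w = (11, 4, 12, 3, 2, 5, 7, 8, 9, 10, 6, 1) via Δ²R.

Rothe diagram D(w) (35 cells), 6 SE-corners (essential conditions):

[(1, 10, 0), (3, 3, 0), (3, 10, 1), (4, 2, 0), (10, 6, 4), (11, 1, 0)]


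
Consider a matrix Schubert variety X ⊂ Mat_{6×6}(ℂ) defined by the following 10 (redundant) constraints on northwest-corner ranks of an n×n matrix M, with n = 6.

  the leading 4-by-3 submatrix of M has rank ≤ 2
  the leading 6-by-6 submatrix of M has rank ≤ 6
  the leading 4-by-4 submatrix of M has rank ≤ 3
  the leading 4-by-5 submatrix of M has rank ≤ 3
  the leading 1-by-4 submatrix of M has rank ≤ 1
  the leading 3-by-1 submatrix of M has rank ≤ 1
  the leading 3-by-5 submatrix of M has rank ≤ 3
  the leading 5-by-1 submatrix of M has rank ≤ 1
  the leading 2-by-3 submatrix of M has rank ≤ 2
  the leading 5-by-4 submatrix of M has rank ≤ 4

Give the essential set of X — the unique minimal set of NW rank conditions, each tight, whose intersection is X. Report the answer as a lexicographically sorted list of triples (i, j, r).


Propagating the 10 rank bounds to every northwest block:

  row 1: 1 | 1 | 1 | 1 | 1 | 1
  row 2: 1 | 2 | 2 | 2 | 2 | 2
  row 3: 1 | 2 | 2 | 3 | 3 | 3
  row 4: 1 | 2 | 2 | 3 | 3 | 4
  row 5: 1 | 2 | 3 | 4 | 4 | 5
  row 6: 1 | 2 | 3 | 4 | 5 | 6

giving w = (1, 2, 4, 6, 3, 5) via Δ²R.

Fulton essential set (2 of the 3 Rothe cells):

[(4, 3, 2), (4, 5, 3)]


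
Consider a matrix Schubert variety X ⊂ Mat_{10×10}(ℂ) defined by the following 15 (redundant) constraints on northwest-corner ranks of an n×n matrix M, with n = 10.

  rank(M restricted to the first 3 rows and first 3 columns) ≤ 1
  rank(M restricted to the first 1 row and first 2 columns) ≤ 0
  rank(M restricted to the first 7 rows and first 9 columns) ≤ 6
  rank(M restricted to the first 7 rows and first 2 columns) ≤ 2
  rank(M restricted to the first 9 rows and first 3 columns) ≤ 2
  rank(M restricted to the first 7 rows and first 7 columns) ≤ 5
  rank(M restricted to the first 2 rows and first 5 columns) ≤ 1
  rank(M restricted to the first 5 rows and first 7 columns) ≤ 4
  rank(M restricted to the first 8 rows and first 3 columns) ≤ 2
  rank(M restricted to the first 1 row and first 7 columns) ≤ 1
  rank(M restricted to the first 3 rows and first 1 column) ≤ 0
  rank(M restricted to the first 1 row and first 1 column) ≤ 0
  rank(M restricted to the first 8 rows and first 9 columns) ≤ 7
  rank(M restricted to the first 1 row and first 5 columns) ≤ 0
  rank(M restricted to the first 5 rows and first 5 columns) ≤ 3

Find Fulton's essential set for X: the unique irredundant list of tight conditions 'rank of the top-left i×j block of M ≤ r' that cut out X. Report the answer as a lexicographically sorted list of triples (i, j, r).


Computing R[i][j] = min implied NW-rank bound (n=10, 15 conditions):

  i=1: 0, 0, 0, 0, 0, 1, 1, 1, 1, 1
  i=2: 0, 1, 1, 1, 1, 2, 2, 2, 2, 2
  i=3: 0, 1, 1, 2, 2, 3, 3, 3, 3, 3
  i=4: 1, 2, 2, 3, 3, 4, 4, 4, 4, 4
  i=5: 1, 2, 2, 3, 3, 4, 4, 5, 5, 5
  i=6: 1, 2, 2, 3, 4, 5, 5, 6, 6, 6
  i=7: 1, 2, 2, 3, 4, 5, 5, 6, 6, 7
  i=8: 1, 2, 2, 3, 4, 5, 6, 7, 7, 8
  i=9: 1, 2, 2, 3, 4, 5, 6, 7, 8, 9
  i=10: 1, 2, 3, 4, 5, 6, 7, 8, 9, 10

so w = (6, 2, 4, 1, 8, 5, 10, 7, 9, 3).

D(w) has 17 cells with 8 SE-corners; essential set:

[(1, 5, 0), (3, 1, 0), (3, 3, 1), (5, 5, 3), (5, 7, 4), (7, 7, 5), (7, 9, 6), (9, 3, 2)]


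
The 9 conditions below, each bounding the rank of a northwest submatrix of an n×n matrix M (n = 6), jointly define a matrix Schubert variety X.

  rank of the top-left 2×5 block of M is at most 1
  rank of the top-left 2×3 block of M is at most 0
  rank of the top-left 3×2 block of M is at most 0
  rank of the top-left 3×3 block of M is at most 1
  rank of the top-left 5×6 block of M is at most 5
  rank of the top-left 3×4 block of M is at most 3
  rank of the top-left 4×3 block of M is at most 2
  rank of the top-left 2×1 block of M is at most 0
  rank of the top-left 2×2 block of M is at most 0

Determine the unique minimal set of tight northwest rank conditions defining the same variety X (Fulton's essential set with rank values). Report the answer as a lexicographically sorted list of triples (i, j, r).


Recovering R(i,j) via the rank-extension bound from the 9 conditions:

  R[1]: 0 0 0 1 1 1
  R[2]: 0 0 0 1 1 2
  R[3]: 0 0 1 2 2 3
  R[4]: 1 1 2 3 3 4
  R[5]: 1 2 3 4 4 5
  R[6]: 1 2 3 4 5 6

reading off 1-entries of Δ²R: w = (4, 6, 3, 1, 2, 5).

Fulton essential set (3 of the 9 Rothe cells):

[(2, 3, 0), (2, 5, 1), (3, 2, 0)]


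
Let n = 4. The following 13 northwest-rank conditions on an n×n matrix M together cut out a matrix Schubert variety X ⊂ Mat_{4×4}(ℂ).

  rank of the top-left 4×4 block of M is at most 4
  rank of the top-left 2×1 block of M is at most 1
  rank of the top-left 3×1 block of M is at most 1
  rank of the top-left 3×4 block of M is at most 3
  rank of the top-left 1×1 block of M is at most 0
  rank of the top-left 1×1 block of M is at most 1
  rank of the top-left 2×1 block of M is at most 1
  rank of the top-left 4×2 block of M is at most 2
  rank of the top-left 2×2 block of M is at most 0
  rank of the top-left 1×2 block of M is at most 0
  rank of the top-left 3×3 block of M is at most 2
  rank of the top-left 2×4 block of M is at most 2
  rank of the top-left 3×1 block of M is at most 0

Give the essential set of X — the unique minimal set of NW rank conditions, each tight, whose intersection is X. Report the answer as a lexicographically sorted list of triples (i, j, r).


Propagating the 13 rank bounds to every northwest block:

  0, 0, 1, 1
  0, 0, 1, 2
  0, 1, 2, 3
  1, 2, 3, 4

hence w(1..4) = (3, 4, 2, 1).

2 SE-corners of the 5-cell Rothe diagram give Ess(w):

[(2, 2, 0), (3, 1, 0)]


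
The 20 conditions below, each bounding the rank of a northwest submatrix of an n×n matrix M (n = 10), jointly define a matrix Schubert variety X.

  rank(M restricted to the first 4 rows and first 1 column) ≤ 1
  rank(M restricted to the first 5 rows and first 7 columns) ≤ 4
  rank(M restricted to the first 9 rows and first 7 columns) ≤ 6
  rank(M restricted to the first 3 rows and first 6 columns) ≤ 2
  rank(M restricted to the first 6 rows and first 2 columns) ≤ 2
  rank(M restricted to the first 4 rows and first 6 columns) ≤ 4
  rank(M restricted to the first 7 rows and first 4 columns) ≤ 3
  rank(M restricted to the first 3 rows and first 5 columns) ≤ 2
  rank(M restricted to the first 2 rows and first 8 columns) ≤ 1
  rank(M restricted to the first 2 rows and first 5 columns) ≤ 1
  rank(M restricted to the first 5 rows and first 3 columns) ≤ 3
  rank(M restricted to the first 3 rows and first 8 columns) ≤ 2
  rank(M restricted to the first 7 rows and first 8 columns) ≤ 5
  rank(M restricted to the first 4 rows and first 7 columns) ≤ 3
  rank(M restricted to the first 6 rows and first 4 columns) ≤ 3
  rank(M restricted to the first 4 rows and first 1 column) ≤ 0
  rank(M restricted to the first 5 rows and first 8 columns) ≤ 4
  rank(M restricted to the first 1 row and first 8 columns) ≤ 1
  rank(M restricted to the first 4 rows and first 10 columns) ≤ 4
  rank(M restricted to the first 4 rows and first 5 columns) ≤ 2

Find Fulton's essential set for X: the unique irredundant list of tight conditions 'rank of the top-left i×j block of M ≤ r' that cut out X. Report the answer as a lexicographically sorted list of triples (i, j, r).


Recovering R(i,j) via the rank-extension bound from the 20 conditions:

  R[1]: 0  1  1  1  1  1  1  1  1  1
  R[2]: 0  1  1  1  1  1  1  1  2  2
  R[3]: 0  1  2  2  2  2  2  2  3  3
  R[4]: 0  1  2  2  2  3  3  3  4  4
  R[5]: 1  2  3  3  3  4  4  4  5  5
  R[6]: 1  2  3  3  4  5  5  5  6  6
  R[7]: 1  2  3  3  4  5  5  5  6  7
  R[8]: 1  2  3  4  5  6  6  6  7  8
  R[9]: 1  2  3  4  5  6  6  7  8  9
  R[10]: 1  2  3  4  5  6  7  8  9  10

giving w = (2, 9, 3, 6, 1, 5, 10, 4, 8, 7) via Δ²R.

Fulton essential set (6 of the 17 Rothe cells):

[(2, 8, 1), (4, 1, 0), (4, 5, 2), (7, 4, 3), (7, 8, 5), (9, 7, 6)]


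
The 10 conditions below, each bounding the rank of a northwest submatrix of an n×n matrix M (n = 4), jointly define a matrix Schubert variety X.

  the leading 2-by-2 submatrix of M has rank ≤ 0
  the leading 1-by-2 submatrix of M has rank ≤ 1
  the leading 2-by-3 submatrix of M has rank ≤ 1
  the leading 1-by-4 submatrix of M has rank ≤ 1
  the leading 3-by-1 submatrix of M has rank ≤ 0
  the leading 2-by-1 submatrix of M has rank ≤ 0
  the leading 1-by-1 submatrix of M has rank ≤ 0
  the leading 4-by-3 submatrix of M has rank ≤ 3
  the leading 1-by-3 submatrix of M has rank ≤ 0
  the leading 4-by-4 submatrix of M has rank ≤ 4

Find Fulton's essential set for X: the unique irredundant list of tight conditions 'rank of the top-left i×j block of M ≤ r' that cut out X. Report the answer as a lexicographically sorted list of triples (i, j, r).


Propagating the 10 rank bounds to every northwest block:

  0 | 0 | 0 | 1
  0 | 0 | 1 | 2
  0 | 1 | 2 | 3
  1 | 2 | 3 | 4

reading off 1-entries of Δ²R: w = (4, 3, 2, 1).

Fulton essential set (3 of the 6 Rothe cells):

[(1, 3, 0), (2, 2, 0), (3, 1, 0)]


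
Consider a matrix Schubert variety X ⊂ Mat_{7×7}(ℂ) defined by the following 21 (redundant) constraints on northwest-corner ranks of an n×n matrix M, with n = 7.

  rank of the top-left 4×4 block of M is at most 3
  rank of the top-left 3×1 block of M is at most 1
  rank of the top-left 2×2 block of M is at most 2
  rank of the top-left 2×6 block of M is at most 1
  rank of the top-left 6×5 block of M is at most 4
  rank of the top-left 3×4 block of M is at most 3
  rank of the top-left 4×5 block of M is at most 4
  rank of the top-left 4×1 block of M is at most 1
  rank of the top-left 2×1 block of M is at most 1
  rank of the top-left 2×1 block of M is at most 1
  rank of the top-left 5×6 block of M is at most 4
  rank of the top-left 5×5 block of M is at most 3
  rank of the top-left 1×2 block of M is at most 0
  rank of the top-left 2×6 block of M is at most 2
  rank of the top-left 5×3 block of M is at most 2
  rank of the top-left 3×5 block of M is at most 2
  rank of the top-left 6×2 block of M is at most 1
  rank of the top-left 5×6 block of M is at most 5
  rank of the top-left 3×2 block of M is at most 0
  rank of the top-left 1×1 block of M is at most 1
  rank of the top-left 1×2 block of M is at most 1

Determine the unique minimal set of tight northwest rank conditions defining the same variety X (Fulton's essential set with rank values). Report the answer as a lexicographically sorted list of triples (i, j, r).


Propagating the 21 rank bounds to every northwest block:

  0 0 1 1 1 1 1
  0 0 1 1 1 1 2
  0 0 1 2 2 2 3
  1 1 2 3 3 3 4
  1 1 2 3 3 4 5
  1 1 2 3 4 5 6
  1 2 3 4 5 6 7

reading off 1-entries of Δ²R: w = (3, 7, 4, 1, 6, 5, 2).

ℓ(w)=12; the 4 essential cells (i,j,r):

[(2, 6, 1), (3, 2, 0), (5, 5, 3), (6, 2, 1)]


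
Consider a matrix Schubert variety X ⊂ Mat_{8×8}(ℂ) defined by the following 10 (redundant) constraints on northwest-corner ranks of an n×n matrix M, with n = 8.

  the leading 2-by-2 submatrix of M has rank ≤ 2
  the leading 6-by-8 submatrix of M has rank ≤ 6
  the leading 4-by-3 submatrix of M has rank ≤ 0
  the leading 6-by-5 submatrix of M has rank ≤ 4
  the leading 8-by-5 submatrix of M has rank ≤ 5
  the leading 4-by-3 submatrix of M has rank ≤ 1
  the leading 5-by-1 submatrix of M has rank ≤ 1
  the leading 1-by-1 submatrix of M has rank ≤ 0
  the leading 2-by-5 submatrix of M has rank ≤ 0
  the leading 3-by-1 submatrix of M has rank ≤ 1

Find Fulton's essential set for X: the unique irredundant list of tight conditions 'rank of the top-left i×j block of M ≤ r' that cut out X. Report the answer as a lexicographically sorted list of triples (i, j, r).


Computing R[i][j] = min implied NW-rank bound (n=8, 10 conditions):

  row 1: 0, 0, 0, 0, 0, 1, 1, 1
  row 2: 0, 0, 0, 0, 0, 1, 2, 2
  row 3: 0, 0, 0, 1, 1, 2, 3, 3
  row 4: 0, 0, 0, 1, 2, 3, 4, 4
  row 5: 1, 1, 1, 2, 3, 4, 5, 5
  row 6: 1, 2, 2, 3, 4, 5, 6, 6
  row 7: 1, 2, 3, 4, 5, 6, 7, 7
  row 8: 1, 2, 3, 4, 5, 6, 7, 8

second differences of R give the permutation w = (6, 7, 4, 5, 1, 2, 3, 8).

D(w) has 16 cells with 2 SE-corners; essential set:

[(2, 5, 0), (4, 3, 0)]


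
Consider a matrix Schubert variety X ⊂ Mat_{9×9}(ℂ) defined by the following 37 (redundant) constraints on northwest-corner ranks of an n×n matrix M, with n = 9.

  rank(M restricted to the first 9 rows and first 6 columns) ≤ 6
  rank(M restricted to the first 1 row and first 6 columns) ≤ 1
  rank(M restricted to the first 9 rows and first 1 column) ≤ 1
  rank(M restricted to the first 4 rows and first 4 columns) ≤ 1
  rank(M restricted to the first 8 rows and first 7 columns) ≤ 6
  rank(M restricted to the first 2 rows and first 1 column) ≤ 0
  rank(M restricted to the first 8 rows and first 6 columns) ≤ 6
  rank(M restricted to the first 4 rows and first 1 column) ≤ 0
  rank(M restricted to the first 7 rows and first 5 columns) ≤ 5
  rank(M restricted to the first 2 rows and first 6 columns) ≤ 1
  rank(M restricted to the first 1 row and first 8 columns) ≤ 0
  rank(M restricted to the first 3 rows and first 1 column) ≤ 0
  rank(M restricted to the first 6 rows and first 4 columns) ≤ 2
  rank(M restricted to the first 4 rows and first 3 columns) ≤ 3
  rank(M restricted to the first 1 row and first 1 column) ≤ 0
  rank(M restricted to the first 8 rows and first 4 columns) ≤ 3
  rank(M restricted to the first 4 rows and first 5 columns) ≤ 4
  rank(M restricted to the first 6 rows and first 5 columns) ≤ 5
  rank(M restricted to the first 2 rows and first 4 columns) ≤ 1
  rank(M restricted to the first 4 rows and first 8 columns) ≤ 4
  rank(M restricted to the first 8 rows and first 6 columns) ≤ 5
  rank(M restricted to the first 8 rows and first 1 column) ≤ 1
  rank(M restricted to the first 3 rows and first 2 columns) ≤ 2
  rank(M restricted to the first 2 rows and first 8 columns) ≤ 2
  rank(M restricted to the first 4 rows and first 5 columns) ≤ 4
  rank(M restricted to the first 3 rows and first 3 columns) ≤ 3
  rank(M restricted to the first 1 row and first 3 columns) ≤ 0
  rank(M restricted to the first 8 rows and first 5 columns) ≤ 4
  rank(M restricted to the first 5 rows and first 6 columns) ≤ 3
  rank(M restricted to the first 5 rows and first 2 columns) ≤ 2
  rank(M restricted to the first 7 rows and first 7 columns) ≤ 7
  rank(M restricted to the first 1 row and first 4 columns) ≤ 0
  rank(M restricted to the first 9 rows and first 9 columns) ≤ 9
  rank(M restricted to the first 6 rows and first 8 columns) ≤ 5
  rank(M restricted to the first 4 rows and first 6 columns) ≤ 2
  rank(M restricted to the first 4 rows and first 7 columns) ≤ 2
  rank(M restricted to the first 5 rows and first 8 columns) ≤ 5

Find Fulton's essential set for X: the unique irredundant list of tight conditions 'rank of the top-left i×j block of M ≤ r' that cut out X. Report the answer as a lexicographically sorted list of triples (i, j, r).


The tightest implied rank at each (i,j), from the 37 conditions:

  row 1: 0, 0, 0, 0, 0, 0, 0, 0, 1
  row 2: 0, 1, 1, 1, 1, 1, 1, 1, 2
  row 3: 0, 1, 1, 1, 2, 2, 2, 2, 3
  row 4: 0, 1, 1, 1, 2, 2, 2, 3, 4
  row 5: 1, 2, 2, 2, 3, 3, 3, 4, 5
  row 6: 1, 2, 2, 2, 3, 4, 4, 5, 6
  row 7: 1, 2, 3, 3, 4, 5, 5, 6, 7
  row 8: 1, 2, 3, 3, 4, 5, 6, 7, 8
  row 9: 1, 2, 3, 4, 5, 6, 7, 8, 9

the unique w with this rank table is (9, 2, 5, 8, 1, 6, 3, 7, 4).

D(w) has 20 cells with 6 SE-corners; essential set:

[(1, 8, 0), (4, 1, 0), (4, 4, 1), (4, 7, 2), (6, 4, 2), (8, 4, 3)]


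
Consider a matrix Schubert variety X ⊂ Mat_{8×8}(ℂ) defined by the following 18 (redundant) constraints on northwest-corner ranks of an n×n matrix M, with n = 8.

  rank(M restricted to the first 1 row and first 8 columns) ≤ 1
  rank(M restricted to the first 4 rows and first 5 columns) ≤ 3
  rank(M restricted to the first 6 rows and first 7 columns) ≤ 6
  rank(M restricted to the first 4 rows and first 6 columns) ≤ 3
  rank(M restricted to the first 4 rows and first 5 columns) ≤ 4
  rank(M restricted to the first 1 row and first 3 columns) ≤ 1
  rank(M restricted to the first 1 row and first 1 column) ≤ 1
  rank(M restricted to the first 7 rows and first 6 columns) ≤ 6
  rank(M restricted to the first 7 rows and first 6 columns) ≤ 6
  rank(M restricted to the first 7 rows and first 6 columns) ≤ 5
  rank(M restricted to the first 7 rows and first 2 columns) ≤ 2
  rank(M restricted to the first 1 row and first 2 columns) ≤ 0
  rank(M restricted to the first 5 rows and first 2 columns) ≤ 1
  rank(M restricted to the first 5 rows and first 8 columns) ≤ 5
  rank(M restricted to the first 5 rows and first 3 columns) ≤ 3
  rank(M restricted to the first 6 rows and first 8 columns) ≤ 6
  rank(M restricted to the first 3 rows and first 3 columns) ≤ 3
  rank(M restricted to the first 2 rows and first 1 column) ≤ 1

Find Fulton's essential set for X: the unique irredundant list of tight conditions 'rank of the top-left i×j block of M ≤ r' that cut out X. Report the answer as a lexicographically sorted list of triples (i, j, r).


Propagating the 18 rank bounds to every northwest block:

  0, 0, 1, 1, 1, 1, 1, 1
  1, 1, 2, 2, 2, 2, 2, 2
  1, 1, 2, 3, 3, 3, 3, 3
  1, 1, 2, 3, 3, 3, 4, 4
  1, 1, 2, 3, 4, 4, 5, 5
  1, 2, 3, 4, 5, 5, 6, 6
  1, 2, 3, 4, 5, 5, 6, 7
  1, 2, 3, 4, 5, 6, 7, 8

so w = (3, 1, 4, 7, 5, 2, 8, 6).

D(w) has 8 cells with 4 SE-corners; essential set:

[(1, 2, 0), (4, 6, 3), (5, 2, 1), (7, 6, 5)]


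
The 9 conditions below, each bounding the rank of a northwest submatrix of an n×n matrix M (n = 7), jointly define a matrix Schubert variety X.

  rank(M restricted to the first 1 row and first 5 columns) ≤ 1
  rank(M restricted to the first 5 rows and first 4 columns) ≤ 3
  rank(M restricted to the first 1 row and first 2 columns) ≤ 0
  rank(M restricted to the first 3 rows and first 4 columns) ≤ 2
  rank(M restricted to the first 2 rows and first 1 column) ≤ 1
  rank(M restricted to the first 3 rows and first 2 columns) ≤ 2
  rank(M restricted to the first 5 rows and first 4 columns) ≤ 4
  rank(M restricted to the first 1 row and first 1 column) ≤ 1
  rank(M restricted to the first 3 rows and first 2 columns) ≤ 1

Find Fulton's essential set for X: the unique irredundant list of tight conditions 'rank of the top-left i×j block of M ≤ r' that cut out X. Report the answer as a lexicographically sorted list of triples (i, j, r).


The tightest implied rank at each (i,j), from the 9 conditions:

  0, 0, 1, 1, 1, 1, 1
  1, 1, 2, 2, 2, 2, 2
  1, 1, 2, 2, 3, 3, 3
  1, 2, 3, 3, 4, 4, 4
  1, 2, 3, 3, 4, 5, 5
  1, 2, 3, 4, 5, 6, 6
  1, 2, 3, 4, 5, 6, 7

second differences of R give the permutation w = (3, 1, 5, 2, 6, 4, 7).

D(w) has 5 cells with 4 SE-corners; essential set:

[(1, 2, 0), (3, 2, 1), (3, 4, 2), (5, 4, 3)]


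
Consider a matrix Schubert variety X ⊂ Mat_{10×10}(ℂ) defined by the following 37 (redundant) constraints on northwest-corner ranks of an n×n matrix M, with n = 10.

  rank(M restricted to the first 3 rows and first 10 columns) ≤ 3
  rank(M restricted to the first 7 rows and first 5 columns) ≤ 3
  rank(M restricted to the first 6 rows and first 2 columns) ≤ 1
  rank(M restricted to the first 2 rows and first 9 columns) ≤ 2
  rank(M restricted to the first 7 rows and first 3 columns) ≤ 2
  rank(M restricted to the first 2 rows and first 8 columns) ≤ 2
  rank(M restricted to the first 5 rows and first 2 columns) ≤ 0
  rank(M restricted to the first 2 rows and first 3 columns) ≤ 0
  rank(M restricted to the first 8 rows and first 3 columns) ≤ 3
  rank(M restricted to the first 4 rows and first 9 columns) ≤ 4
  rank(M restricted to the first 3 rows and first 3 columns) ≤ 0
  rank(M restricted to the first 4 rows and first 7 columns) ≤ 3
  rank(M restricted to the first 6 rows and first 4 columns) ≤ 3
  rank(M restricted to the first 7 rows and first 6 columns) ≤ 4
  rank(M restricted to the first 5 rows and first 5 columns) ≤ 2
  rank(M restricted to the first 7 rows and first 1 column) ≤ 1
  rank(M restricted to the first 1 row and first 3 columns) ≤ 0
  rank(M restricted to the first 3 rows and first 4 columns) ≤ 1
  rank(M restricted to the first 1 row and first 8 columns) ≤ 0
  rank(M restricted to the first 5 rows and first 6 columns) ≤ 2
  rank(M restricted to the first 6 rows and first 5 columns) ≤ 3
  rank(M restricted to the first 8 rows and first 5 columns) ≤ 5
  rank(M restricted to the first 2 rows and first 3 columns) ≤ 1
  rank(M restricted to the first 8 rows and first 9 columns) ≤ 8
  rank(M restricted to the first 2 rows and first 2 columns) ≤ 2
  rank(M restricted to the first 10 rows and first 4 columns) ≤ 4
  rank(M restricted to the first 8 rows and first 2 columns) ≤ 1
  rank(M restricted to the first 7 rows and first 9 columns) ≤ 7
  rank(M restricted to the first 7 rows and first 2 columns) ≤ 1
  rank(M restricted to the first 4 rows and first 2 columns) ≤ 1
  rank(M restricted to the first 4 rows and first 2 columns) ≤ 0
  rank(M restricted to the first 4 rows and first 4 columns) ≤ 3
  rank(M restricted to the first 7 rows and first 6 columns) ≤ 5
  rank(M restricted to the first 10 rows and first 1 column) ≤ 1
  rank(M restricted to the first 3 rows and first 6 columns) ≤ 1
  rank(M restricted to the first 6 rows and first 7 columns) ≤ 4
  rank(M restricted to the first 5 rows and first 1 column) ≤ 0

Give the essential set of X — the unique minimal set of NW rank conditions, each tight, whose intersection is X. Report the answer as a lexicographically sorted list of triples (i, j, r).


Rank table r_w(10×10) implied by the 37 constraints:

  i=1: 0, 0, 0, 0, 0, 0, 0, 0, 1, 1
  i=2: 0, 0, 0, 1, 1, 1, 1, 1, 2, 2
  i=3: 0, 0, 0, 1, 1, 1, 2, 2, 3, 3
  i=4: 0, 0, 1, 2, 2, 2, 3, 3, 4, 4
  i=5: 0, 0, 1, 2, 2, 2, 3, 4, 5, 5
  i=6: 1, 1, 2, 3, 3, 3, 4, 5, 6, 6
  i=7: 1, 1, 2, 3, 3, 4, 5, 6, 7, 7
  i=8: 1, 1, 2, 3, 4, 5, 6, 7, 8, 8
  i=9: 1, 2, 3, 4, 5, 6, 7, 8, 9, 9
  i=10: 1, 2, 3, 4, 5, 6, 7, 8, 9, 10

giving w = (9, 4, 7, 3, 8, 1, 6, 5, 2, 10) via Δ²R.

Rothe diagram D(w) (25 cells), 7 SE-corners (essential conditions):

[(1, 8, 0), (3, 3, 0), (3, 6, 1), (5, 2, 0), (5, 6, 2), (7, 5, 3), (8, 2, 1)]


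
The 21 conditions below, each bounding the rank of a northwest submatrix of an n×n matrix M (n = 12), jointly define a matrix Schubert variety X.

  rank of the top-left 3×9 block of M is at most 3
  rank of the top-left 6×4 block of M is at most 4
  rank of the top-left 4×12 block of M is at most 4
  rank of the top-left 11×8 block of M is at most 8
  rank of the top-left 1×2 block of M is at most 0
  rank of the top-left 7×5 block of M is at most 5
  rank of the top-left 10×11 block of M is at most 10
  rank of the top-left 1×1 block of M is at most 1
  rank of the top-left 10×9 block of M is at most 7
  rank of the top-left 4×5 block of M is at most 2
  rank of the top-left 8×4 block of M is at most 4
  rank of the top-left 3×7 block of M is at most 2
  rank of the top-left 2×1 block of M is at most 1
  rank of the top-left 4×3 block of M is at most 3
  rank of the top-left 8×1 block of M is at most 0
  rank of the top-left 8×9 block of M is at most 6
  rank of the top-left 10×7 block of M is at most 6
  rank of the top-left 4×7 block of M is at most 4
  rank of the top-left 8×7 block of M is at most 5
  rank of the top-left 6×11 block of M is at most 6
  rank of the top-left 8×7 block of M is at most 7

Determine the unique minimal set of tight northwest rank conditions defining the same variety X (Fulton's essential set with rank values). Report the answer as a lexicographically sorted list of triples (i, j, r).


Propagating the 21 rank bounds to every northwest block:

  i=1: 0, 0, 1, 1, 1, 1, 1, 1, 1, 1, 1, 1
  i=2: 0, 1, 2, 2, 2, 2, 2, 2, 2, 2, 2, 2
  i=3: 0, 1, 2, 2, 2, 2, 2, 3, 3, 3, 3, 3
  i=4: 0, 1, 2, 2, 2, 3, 3, 4, 4, 4, 4, 4
  i=5: 0, 1, 2, 3, 3, 4, 4, 5, 5, 5, 5, 5
  i=6: 0, 1, 2, 3, 4, 5, 5, 6, 6, 6, 6, 6
  i=7: 0, 1, 2, 3, 4, 5, 5, 6, 6, 7, 7, 7
  i=8: 0, 1, 2, 3, 4, 5, 5, 6, 6, 7, 8, 8
  i=9: 1, 2, 3, 4, 5, 6, 6, 7, 7, 8, 9, 9
  i=10: 1, 2, 3, 4, 5, 6, 6, 7, 7, 8, 9, 10
  i=11: 1, 2, 3, 4, 5, 6, 7, 8, 8, 9, 10, 11
  i=12: 1, 2, 3, 4, 5, 6, 7, 8, 9, 10, 11, 12

second differences of R give the permutation w = (3, 2, 8, 6, 4, 5, 10, 11, 1, 12, 7, 9).

D(w) has 21 cells with 8 SE-corners; essential set:

[(1, 2, 0), (3, 7, 2), (4, 5, 2), (8, 1, 0), (8, 7, 5), (8, 9, 6), (10, 7, 6), (10, 9, 7)]


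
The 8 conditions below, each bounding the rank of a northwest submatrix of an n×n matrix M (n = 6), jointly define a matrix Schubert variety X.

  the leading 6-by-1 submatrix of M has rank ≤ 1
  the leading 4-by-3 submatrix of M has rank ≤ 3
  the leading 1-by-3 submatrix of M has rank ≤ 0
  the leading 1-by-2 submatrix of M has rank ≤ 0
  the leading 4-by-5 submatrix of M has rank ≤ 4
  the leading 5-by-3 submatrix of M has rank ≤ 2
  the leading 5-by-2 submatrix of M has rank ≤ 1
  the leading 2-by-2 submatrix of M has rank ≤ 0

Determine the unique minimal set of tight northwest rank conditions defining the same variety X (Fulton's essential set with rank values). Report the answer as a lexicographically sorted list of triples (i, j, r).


Rank table r_w(6×6) implied by the 8 constraints:

  0  0  0  1  1  1
  0  0  1  2  2  2
  1  1  2  3  3  3
  1  1  2  3  4  4
  1  1  2  3  4  5
  1  2  3  4  5  6

so w = (4, 3, 1, 5, 6, 2).

3 SE-corners of the 7-cell Rothe diagram give Ess(w):

[(1, 3, 0), (2, 2, 0), (5, 2, 1)]


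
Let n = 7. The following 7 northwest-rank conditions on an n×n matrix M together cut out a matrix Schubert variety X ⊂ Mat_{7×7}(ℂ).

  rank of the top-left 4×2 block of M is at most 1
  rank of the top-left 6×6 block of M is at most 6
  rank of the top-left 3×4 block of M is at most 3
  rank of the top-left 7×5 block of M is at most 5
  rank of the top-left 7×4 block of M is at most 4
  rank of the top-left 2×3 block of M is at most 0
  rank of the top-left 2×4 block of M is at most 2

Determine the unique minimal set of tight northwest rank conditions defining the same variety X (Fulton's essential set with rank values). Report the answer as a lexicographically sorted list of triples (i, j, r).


Computing R[i][j] = min implied NW-rank bound (n=7, 7 conditions):

  R[1]: 0 0 0 1 1 1 1
  R[2]: 0 0 0 1 2 2 2
  R[3]: 1 1 1 2 3 3 3
  R[4]: 1 1 2 3 4 4 4
  R[5]: 1 2 3 4 5 5 5
  R[6]: 1 2 3 4 5 6 6
  R[7]: 1 2 3 4 5 6 7

reading off 1-entries of Δ²R: w = (4, 5, 1, 3, 2, 6, 7).

ℓ(w)=7; the 2 essential cells (i,j,r):

[(2, 3, 0), (4, 2, 1)]


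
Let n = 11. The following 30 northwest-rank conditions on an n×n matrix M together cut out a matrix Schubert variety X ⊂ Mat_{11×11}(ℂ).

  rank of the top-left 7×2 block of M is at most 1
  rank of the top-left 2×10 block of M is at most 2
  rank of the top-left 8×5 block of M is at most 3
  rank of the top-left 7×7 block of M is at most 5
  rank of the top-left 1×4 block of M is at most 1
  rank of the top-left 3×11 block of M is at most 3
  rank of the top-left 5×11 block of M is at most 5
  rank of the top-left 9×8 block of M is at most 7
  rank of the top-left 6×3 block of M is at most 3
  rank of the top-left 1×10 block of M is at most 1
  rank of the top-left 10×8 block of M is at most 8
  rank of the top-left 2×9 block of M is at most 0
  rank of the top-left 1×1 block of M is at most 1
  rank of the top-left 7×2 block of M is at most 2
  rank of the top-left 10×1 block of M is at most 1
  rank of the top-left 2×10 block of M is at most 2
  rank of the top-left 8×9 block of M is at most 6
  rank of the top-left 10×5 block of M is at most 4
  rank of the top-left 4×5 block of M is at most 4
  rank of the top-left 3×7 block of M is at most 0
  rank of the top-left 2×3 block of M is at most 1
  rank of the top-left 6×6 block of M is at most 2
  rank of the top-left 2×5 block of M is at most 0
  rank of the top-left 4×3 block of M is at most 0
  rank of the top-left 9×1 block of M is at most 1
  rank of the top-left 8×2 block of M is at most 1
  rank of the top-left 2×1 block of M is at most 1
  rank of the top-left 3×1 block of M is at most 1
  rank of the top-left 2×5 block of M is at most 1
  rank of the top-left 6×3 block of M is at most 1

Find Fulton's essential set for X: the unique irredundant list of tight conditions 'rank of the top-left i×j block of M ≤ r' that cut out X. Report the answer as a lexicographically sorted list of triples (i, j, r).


Computing R[i][j] = min implied NW-rank bound (n=11, 30 conditions):

  0, 0, 0, 0, 0, 0, 0, 0, 0, 1, 1
  0, 0, 0, 0, 0, 0, 0, 0, 0, 1, 2
  0, 0, 0, 0, 0, 0, 0, 1, 1, 2, 3
  0, 0, 0, 1, 1, 1, 1, 2, 2, 3, 4
  1, 1, 1, 2, 2, 2, 2, 3, 3, 4, 5
  1, 1, 1, 2, 2, 2, 3, 4, 4, 5, 6
  1, 1, 2, 3, 3, 3, 4, 5, 5, 6, 7
  1, 1, 2, 3, 3, 4, 5, 6, 6, 7, 8
  1, 2, 3, 4, 4, 5, 6, 7, 7, 8, 9
  1, 2, 3, 4, 4, 5, 6, 7, 8, 9, 10
  1, 2, 3, 4, 5, 6, 7, 8, 9, 10, 11

hence w(1..11) = (10, 11, 8, 4, 1, 7, 3, 6, 2, 9, 5).

Fulton essential set (8 of the 36 Rothe cells):

[(2, 9, 0), (3, 7, 0), (4, 3, 0), (6, 3, 1), (6, 6, 2), (8, 2, 1), (8, 5, 3), (10, 5, 4)]


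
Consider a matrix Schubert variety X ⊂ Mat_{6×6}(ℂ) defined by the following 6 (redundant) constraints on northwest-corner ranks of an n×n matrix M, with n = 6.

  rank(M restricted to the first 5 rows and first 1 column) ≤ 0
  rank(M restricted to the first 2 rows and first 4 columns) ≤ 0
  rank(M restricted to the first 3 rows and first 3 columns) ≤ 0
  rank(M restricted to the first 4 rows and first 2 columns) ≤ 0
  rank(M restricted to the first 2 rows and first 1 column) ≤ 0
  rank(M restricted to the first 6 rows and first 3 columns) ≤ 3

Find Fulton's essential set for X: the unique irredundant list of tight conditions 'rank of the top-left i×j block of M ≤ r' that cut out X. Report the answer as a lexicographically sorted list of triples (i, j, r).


Propagating the 6 rank bounds to every northwest block:

  i=1: 0 | 0 | 0 | 0 | 1 | 1
  i=2: 0 | 0 | 0 | 0 | 1 | 2
  i=3: 0 | 0 | 0 | 1 | 2 | 3
  i=4: 0 | 0 | 1 | 2 | 3 | 4
  i=5: 0 | 1 | 2 | 3 | 4 | 5
  i=6: 1 | 2 | 3 | 4 | 5 | 6

so w = (5, 6, 4, 3, 2, 1).

ℓ(w)=14; the 4 essential cells (i,j,r):

[(2, 4, 0), (3, 3, 0), (4, 2, 0), (5, 1, 0)]


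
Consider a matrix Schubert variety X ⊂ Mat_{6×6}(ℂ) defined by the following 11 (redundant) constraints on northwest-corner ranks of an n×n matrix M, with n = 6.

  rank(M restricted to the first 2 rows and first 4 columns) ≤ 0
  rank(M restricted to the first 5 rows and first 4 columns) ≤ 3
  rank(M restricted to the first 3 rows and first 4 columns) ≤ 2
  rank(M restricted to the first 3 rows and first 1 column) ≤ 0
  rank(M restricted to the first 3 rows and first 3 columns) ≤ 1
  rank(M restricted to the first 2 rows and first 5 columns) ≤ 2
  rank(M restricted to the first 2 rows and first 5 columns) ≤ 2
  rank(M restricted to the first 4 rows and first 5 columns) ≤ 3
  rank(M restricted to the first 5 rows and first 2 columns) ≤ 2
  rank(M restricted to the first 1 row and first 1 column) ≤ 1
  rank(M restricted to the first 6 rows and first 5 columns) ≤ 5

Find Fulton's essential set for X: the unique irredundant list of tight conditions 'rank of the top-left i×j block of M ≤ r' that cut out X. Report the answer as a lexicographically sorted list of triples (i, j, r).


Reconstructing r_w from the 11 given conditions:

  0  0  0  0  1  1
  0  0  0  0  1  2
  0  1  1  1  2  3
  1  2  2  2  3  4
  1  2  3  3  4  5
  1  2  3  4  5  6

hence w(1..6) = (5, 6, 2, 1, 3, 4).

D(w) has 9 cells with 2 SE-corners; essential set:

[(2, 4, 0), (3, 1, 0)]


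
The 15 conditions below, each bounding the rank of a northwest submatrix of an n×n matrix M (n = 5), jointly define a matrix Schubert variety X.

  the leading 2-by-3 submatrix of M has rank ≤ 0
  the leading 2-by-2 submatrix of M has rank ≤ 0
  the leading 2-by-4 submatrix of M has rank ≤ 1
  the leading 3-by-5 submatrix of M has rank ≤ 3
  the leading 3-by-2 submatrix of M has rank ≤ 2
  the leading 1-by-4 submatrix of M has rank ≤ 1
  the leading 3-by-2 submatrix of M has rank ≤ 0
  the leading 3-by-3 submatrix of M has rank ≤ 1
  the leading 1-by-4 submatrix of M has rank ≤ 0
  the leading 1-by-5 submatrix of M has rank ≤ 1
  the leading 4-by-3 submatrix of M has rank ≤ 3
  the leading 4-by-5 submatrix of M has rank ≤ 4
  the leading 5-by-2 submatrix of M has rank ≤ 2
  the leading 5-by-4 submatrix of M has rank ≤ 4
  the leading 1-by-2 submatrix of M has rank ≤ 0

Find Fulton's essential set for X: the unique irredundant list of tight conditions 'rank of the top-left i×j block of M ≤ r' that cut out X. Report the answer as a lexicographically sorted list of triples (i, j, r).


Propagating the 15 rank bounds to every northwest block:

  i=1: 0 | 0 | 0 | 0 | 1
  i=2: 0 | 0 | 0 | 1 | 2
  i=3: 0 | 0 | 1 | 2 | 3
  i=4: 1 | 1 | 2 | 3 | 4
  i=5: 1 | 2 | 3 | 4 | 5

the unique w with this rank table is (5, 4, 3, 1, 2).

Rothe diagram D(w) (9 cells), 3 SE-corners (essential conditions):

[(1, 4, 0), (2, 3, 0), (3, 2, 0)]
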